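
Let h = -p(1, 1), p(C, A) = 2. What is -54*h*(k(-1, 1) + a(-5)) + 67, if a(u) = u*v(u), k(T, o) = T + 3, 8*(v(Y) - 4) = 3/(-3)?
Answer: -3619/2 ≈ -1809.5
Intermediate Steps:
v(Y) = 31/8 (v(Y) = 4 + (3/(-3))/8 = 4 + (3*(-1/3))/8 = 4 + (1/8)*(-1) = 4 - 1/8 = 31/8)
k(T, o) = 3 + T
a(u) = 31*u/8 (a(u) = u*(31/8) = 31*u/8)
h = -2 (h = -1*2 = -2)
-54*h*(k(-1, 1) + a(-5)) + 67 = -(-108)*((3 - 1) + (31/8)*(-5)) + 67 = -(-108)*(2 - 155/8) + 67 = -(-108)*(-139)/8 + 67 = -54*139/4 + 67 = -3753/2 + 67 = -3619/2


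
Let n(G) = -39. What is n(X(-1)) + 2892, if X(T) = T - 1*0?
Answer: 2853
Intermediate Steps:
X(T) = T (X(T) = T + 0 = T)
n(X(-1)) + 2892 = -39 + 2892 = 2853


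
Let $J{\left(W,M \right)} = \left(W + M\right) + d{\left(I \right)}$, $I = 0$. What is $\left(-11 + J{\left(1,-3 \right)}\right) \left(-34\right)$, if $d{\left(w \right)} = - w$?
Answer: $442$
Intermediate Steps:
$J{\left(W,M \right)} = M + W$ ($J{\left(W,M \right)} = \left(W + M\right) - 0 = \left(M + W\right) + 0 = M + W$)
$\left(-11 + J{\left(1,-3 \right)}\right) \left(-34\right) = \left(-11 + \left(-3 + 1\right)\right) \left(-34\right) = \left(-11 - 2\right) \left(-34\right) = \left(-13\right) \left(-34\right) = 442$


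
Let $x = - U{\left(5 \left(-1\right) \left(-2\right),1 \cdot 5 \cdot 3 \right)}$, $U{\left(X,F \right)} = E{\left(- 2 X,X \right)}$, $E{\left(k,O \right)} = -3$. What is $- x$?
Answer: $-3$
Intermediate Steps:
$U{\left(X,F \right)} = -3$
$x = 3$ ($x = \left(-1\right) \left(-3\right) = 3$)
$- x = \left(-1\right) 3 = -3$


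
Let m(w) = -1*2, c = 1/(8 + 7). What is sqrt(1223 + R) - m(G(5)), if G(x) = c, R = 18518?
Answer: 2 + sqrt(19741) ≈ 142.50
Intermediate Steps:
c = 1/15 ≈ 0.066667
G(x) = 1/15
m(w) = -2
sqrt(1223 + R) - m(G(5)) = sqrt(1223 + 18518) - 1*(-2) = sqrt(19741) + 2 = 2 + sqrt(19741)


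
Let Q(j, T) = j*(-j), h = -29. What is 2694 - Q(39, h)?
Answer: 4215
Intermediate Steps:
Q(j, T) = -j²
2694 - Q(39, h) = 2694 - (-1)*39² = 2694 - (-1)*1521 = 2694 - 1*(-1521) = 2694 + 1521 = 4215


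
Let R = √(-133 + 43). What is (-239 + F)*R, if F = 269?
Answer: 90*I*√10 ≈ 284.6*I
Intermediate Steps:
R = 3*I*√10 (R = √(-90) = 3*I*√10 ≈ 9.4868*I)
(-239 + F)*R = (-239 + 269)*(3*I*√10) = 30*(3*I*√10) = 90*I*√10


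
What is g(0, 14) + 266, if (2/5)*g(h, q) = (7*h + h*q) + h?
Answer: 266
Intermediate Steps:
g(h, q) = 20*h + 5*h*q/2 (g(h, q) = 5*((7*h + h*q) + h)/2 = 5*(8*h + h*q)/2 = 20*h + 5*h*q/2)
g(0, 14) + 266 = (5/2)*0*(8 + 14) + 266 = (5/2)*0*22 + 266 = 0 + 266 = 266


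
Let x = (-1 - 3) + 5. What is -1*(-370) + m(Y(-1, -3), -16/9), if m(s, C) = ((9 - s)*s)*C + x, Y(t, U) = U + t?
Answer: 4171/9 ≈ 463.44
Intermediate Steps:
x = 1 (x = -4 + 5 = 1)
m(s, C) = 1 + C*s*(9 - s) (m(s, C) = ((9 - s)*s)*C + 1 = (s*(9 - s))*C + 1 = C*s*(9 - s) + 1 = 1 + C*s*(9 - s))
-1*(-370) + m(Y(-1, -3), -16/9) = -1*(-370) + (1 - (-16/9)*(-3 - 1)**2 + 9*(-16/9)*(-3 - 1)) = 370 + (1 - 1*(-16*1/9)*(-4)**2 + 9*(-16*1/9)*(-4)) = 370 + (1 - 1*(-16/9)*16 + 9*(-16/9)*(-4)) = 370 + (1 + 256/9 + 64) = 370 + 841/9 = 4171/9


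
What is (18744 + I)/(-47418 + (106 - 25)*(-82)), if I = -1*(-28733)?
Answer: -47477/54060 ≈ -0.87823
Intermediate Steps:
I = 28733
(18744 + I)/(-47418 + (106 - 25)*(-82)) = (18744 + 28733)/(-47418 + (106 - 25)*(-82)) = 47477/(-47418 + 81*(-82)) = 47477/(-47418 - 6642) = 47477/(-54060) = 47477*(-1/54060) = -47477/54060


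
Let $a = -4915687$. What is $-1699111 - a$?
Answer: $3216576$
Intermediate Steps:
$-1699111 - a = -1699111 - -4915687 = -1699111 + 4915687 = 3216576$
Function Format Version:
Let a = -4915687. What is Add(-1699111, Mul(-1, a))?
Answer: 3216576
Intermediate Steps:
Add(-1699111, Mul(-1, a)) = Add(-1699111, Mul(-1, -4915687)) = Add(-1699111, 4915687) = 3216576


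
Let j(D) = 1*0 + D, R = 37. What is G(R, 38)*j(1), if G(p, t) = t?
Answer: 38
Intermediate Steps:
j(D) = D (j(D) = 0 + D = D)
G(R, 38)*j(1) = 38*1 = 38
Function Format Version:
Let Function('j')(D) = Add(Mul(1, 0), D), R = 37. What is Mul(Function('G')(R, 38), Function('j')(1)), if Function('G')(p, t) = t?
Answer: 38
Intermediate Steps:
Function('j')(D) = D (Function('j')(D) = Add(0, D) = D)
Mul(Function('G')(R, 38), Function('j')(1)) = Mul(38, 1) = 38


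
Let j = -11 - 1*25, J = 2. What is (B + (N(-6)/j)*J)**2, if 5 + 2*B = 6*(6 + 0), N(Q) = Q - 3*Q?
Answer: 7921/36 ≈ 220.03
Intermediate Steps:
j = -36 (j = -11 - 25 = -36)
N(Q) = -2*Q
B = 31/2 (B = -5/2 + (6*(6 + 0))/2 = -5/2 + (6*6)/2 = -5/2 + (1/2)*36 = -5/2 + 18 = 31/2 ≈ 15.500)
(B + (N(-6)/j)*J)**2 = (31/2 + (-2*(-6)/(-36))*2)**2 = (31/2 + (12*(-1/36))*2)**2 = (31/2 - 1/3*2)**2 = (31/2 - 2/3)**2 = (89/6)**2 = 7921/36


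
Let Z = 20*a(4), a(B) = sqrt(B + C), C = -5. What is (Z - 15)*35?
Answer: -525 + 700*I ≈ -525.0 + 700.0*I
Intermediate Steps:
a(B) = sqrt(-5 + B) (a(B) = sqrt(B - 5) = sqrt(-5 + B))
Z = 20*I (Z = 20*sqrt(-5 + 4) = 20*sqrt(-1) = 20*I ≈ 20.0*I)
(Z - 15)*35 = (20*I - 15)*35 = (-15 + 20*I)*35 = -525 + 700*I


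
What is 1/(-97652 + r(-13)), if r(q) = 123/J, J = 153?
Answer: -51/4980211 ≈ -1.0241e-5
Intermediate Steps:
r(q) = 41/51 (r(q) = 123/153 = 123*(1/153) = 41/51)
1/(-97652 + r(-13)) = 1/(-97652 + 41/51) = 1/(-4980211/51) = -51/4980211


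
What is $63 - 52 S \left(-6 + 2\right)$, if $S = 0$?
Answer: $63$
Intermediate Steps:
$63 - 52 S \left(-6 + 2\right) = 63 - 52 \cdot 0 \left(-6 + 2\right) = 63 - 52 \cdot 0 \left(-4\right) = 63 - 0 = 63 + 0 = 63$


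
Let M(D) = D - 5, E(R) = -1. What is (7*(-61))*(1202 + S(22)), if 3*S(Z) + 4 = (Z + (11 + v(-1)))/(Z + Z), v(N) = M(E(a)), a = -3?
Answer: -67685905/132 ≈ -5.1277e+5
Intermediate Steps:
M(D) = -5 + D
v(N) = -6 (v(N) = -5 - 1 = -6)
S(Z) = -4/3 + (5 + Z)/(6*Z) (S(Z) = -4/3 + ((Z + (11 - 6))/(Z + Z))/3 = -4/3 + ((Z + 5)/((2*Z)))/3 = -4/3 + ((5 + Z)*(1/(2*Z)))/3 = -4/3 + ((5 + Z)/(2*Z))/3 = -4/3 + (5 + Z)/(6*Z))
(7*(-61))*(1202 + S(22)) = (7*(-61))*(1202 + (1/6)*(5 - 7*22)/22) = -427*(1202 + (1/6)*(1/22)*(5 - 154)) = -427*(1202 + (1/6)*(1/22)*(-149)) = -427*(1202 - 149/132) = -427*158515/132 = -67685905/132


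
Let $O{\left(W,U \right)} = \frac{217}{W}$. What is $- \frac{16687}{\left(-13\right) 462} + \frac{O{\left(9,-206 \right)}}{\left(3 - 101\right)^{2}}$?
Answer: $\frac{446401}{160524} \approx 2.7809$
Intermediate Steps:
$- \frac{16687}{\left(-13\right) 462} + \frac{O{\left(9,-206 \right)}}{\left(3 - 101\right)^{2}} = - \frac{16687}{\left(-13\right) 462} + \frac{217 \cdot \frac{1}{9}}{\left(3 - 101\right)^{2}} = - \frac{16687}{-6006} + \frac{217 \cdot \frac{1}{9}}{\left(-98\right)^{2}} = \left(-16687\right) \left(- \frac{1}{6006}\right) + \frac{217}{9 \cdot 9604} = \frac{1517}{546} + \frac{217}{9} \cdot \frac{1}{9604} = \frac{1517}{546} + \frac{31}{12348} = \frac{446401}{160524}$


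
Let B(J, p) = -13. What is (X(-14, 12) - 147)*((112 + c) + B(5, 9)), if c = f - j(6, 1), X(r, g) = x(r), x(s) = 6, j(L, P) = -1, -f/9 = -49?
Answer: -76281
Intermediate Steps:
f = 441 (f = -9*(-49) = 441)
X(r, g) = 6
c = 442 (c = 441 - 1*(-1) = 441 + 1 = 442)
(X(-14, 12) - 147)*((112 + c) + B(5, 9)) = (6 - 147)*((112 + 442) - 13) = -141*(554 - 13) = -141*541 = -76281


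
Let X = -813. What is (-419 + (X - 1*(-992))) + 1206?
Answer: 966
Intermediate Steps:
(-419 + (X - 1*(-992))) + 1206 = (-419 + (-813 - 1*(-992))) + 1206 = (-419 + (-813 + 992)) + 1206 = (-419 + 179) + 1206 = -240 + 1206 = 966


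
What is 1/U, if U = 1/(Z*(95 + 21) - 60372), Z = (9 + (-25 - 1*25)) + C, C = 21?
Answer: -62692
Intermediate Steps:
Z = -20 (Z = (9 + (-25 - 1*25)) + 21 = (9 + (-25 - 25)) + 21 = (9 - 50) + 21 = -41 + 21 = -20)
U = -1/62692 (U = 1/(-20*(95 + 21) - 60372) = 1/(-20*116 - 60372) = 1/(-2320 - 60372) = 1/(-62692) = -1/62692 ≈ -1.5951e-5)
1/U = 1/(-1/62692) = -62692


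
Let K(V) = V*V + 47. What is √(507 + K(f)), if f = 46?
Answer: √2670 ≈ 51.672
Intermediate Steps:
K(V) = 47 + V² (K(V) = V² + 47 = 47 + V²)
√(507 + K(f)) = √(507 + (47 + 46²)) = √(507 + (47 + 2116)) = √(507 + 2163) = √2670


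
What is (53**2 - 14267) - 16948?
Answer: -28406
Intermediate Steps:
(53**2 - 14267) - 16948 = (2809 - 14267) - 16948 = -11458 - 16948 = -28406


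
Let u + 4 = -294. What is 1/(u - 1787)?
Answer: -1/2085 ≈ -0.00047962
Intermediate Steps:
u = -298 (u = -4 - 294 = -298)
1/(u - 1787) = 1/(-298 - 1787) = 1/(-2085) = -1/2085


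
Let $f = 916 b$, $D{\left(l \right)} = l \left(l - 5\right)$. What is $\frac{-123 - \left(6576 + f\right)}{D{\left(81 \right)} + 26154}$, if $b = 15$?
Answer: $- \frac{2271}{3590} \approx -0.63259$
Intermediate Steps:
$D{\left(l \right)} = l \left(-5 + l\right)$
$f = 13740$ ($f = 916 \cdot 15 = 13740$)
$\frac{-123 - \left(6576 + f\right)}{D{\left(81 \right)} + 26154} = \frac{-123 - 20316}{81 \left(-5 + 81\right) + 26154} = \frac{-123 - 20316}{81 \cdot 76 + 26154} = \frac{-123 - 20316}{6156 + 26154} = - \frac{20439}{32310} = \left(-20439\right) \frac{1}{32310} = - \frac{2271}{3590}$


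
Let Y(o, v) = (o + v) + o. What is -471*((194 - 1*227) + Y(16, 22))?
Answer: -9891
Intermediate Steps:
Y(o, v) = v + 2*o
-471*((194 - 1*227) + Y(16, 22)) = -471*((194 - 1*227) + (22 + 2*16)) = -471*((194 - 227) + (22 + 32)) = -471*(-33 + 54) = -471*21 = -9891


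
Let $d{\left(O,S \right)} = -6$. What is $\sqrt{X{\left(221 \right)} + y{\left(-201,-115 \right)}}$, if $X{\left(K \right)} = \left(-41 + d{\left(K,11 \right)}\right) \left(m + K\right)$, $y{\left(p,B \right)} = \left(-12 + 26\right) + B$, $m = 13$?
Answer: $i \sqrt{11099} \approx 105.35 i$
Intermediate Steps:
$y{\left(p,B \right)} = 14 + B$
$X{\left(K \right)} = -611 - 47 K$ ($X{\left(K \right)} = \left(-41 - 6\right) \left(13 + K\right) = - 47 \left(13 + K\right) = -611 - 47 K$)
$\sqrt{X{\left(221 \right)} + y{\left(-201,-115 \right)}} = \sqrt{\left(-611 - 10387\right) + \left(14 - 115\right)} = \sqrt{\left(-611 - 10387\right) - 101} = \sqrt{-10998 - 101} = \sqrt{-11099} = i \sqrt{11099}$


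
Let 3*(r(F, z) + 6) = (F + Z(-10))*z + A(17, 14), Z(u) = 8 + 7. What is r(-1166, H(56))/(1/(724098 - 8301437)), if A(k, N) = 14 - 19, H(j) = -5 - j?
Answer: -177279423244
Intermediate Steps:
A(k, N) = -5
Z(u) = 15
r(F, z) = -23/3 + z*(15 + F)/3 (r(F, z) = -6 + ((F + 15)*z - 5)/3 = -6 + ((15 + F)*z - 5)/3 = -6 + (z*(15 + F) - 5)/3 = -6 + (-5 + z*(15 + F))/3 = -6 + (-5/3 + z*(15 + F)/3) = -23/3 + z*(15 + F)/3)
r(-1166, H(56))/(1/(724098 - 8301437)) = (-23/3 + 5*(-5 - 1*56) + (1/3)*(-1166)*(-5 - 1*56))/(1/(724098 - 8301437)) = (-23/3 + 5*(-5 - 56) + (1/3)*(-1166)*(-5 - 56))/(1/(-7577339)) = (-23/3 + 5*(-61) + (1/3)*(-1166)*(-61))/(-1/7577339) = (-23/3 - 305 + 71126/3)*(-7577339) = 23396*(-7577339) = -177279423244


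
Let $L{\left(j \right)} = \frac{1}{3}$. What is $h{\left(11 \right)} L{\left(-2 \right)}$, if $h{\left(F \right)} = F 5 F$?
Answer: $\frac{605}{3} \approx 201.67$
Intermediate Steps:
$h{\left(F \right)} = 5 F^{2}$ ($h{\left(F \right)} = 5 F F = 5 F^{2}$)
$L{\left(j \right)} = \frac{1}{3}$
$h{\left(11 \right)} L{\left(-2 \right)} = 5 \cdot 11^{2} \cdot \frac{1}{3} = 5 \cdot 121 \cdot \frac{1}{3} = 605 \cdot \frac{1}{3} = \frac{605}{3}$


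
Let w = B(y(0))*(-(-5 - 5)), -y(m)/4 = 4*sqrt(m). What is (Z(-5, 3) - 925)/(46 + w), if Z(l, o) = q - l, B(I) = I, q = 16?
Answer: -452/23 ≈ -19.652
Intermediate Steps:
y(m) = -16*sqrt(m)
Z(l, o) = 16 - l
w = 0 (w = (-16*sqrt(0))*(-(-5 - 5)) = (-16*0)*(-1*(-10)) = 0*10 = 0)
(Z(-5, 3) - 925)/(46 + w) = ((16 - 1*(-5)) - 925)/(46 + 0) = ((16 + 5) - 925)/46 = (21 - 925)*(1/46) = -904*1/46 = -452/23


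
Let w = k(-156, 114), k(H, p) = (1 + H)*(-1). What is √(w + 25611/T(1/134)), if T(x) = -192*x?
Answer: I*√1134038/8 ≈ 133.11*I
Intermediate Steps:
k(H, p) = -1 - H
w = 155 (w = -1 - 1*(-156) = -1 + 156 = 155)
√(w + 25611/T(1/134)) = √(155 + 25611/((-192/134))) = √(155 + 25611/((-192*1/134))) = √(155 + 25611/(-96/67)) = √(155 + 25611*(-67/96)) = √(155 - 571979/32) = √(-567019/32) = I*√1134038/8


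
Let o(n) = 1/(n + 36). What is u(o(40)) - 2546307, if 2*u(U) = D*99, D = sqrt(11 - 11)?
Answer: -2546307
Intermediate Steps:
o(n) = 1/(36 + n)
D = 0 (D = sqrt(0) = 0)
u(U) = 0 (u(U) = (0*99)/2 = (1/2)*0 = 0)
u(o(40)) - 2546307 = 0 - 2546307 = -2546307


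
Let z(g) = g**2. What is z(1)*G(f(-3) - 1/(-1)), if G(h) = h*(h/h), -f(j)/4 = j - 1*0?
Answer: 13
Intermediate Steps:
f(j) = -4*j (f(j) = -4*(j - 1*0) = -4*(j + 0) = -4*j)
G(h) = h (G(h) = h*1 = h)
z(1)*G(f(-3) - 1/(-1)) = 1**2*(-4*(-3) - 1/(-1)) = 1*(12 - 1*(-1)) = 1*(12 + 1) = 1*13 = 13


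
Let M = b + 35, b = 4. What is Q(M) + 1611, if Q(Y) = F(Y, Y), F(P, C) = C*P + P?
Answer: 3171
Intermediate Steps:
M = 39 (M = 4 + 35 = 39)
F(P, C) = P + C*P
Q(Y) = Y*(1 + Y)
Q(M) + 1611 = 39*(1 + 39) + 1611 = 39*40 + 1611 = 1560 + 1611 = 3171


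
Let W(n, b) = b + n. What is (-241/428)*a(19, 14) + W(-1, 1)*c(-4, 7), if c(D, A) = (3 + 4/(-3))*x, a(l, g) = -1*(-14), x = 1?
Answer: -1687/214 ≈ -7.8832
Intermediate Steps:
a(l, g) = 14
c(D, A) = 5/3 (c(D, A) = (3 + 4/(-3))*1 = (3 + 4*(-⅓))*1 = (3 - 4/3)*1 = (5/3)*1 = 5/3)
(-241/428)*a(19, 14) + W(-1, 1)*c(-4, 7) = -241/428*14 + (1 - 1)*(5/3) = -241*1/428*14 + 0*(5/3) = -241/428*14 + 0 = -1687/214 + 0 = -1687/214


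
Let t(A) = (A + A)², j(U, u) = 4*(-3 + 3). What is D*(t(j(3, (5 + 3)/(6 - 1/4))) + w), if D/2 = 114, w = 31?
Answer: 7068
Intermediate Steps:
j(U, u) = 0 (j(U, u) = 4*0 = 0)
t(A) = 4*A² (t(A) = (2*A)² = 4*A²)
D = 228 (D = 2*114 = 228)
D*(t(j(3, (5 + 3)/(6 - 1/4))) + w) = 228*(4*0² + 31) = 228*(4*0 + 31) = 228*(0 + 31) = 228*31 = 7068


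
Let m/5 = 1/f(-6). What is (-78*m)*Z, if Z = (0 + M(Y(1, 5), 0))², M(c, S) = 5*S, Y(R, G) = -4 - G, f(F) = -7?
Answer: 0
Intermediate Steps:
m = -5/7 (m = 5/(-7) = 5*(-⅐) = -5/7 ≈ -0.71429)
Z = 0 (Z = (0 + 5*0)² = (0 + 0)² = 0² = 0)
(-78*m)*Z = -78*(-5/7)*0 = (390/7)*0 = 0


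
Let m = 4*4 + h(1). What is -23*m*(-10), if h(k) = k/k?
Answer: 3910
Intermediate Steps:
h(k) = 1
m = 17 (m = 4*4 + 1 = 16 + 1 = 17)
-23*m*(-10) = -23*17*(-10) = -391*(-10) = 3910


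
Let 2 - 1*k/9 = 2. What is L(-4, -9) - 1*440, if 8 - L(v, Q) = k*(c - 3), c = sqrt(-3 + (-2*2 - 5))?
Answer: -432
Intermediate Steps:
k = 0 (k = 18 - 9*2 = 18 - 18 = 0)
c = 2*I*sqrt(3) (c = sqrt(-3 + (-4 - 5)) = sqrt(-3 - 9) = sqrt(-12) = 2*I*sqrt(3) ≈ 3.4641*I)
L(v, Q) = 8 (L(v, Q) = 8 - 0*(2*I*sqrt(3) - 3) = 8 - 0*(-3 + 2*I*sqrt(3)) = 8 - 1*0 = 8 + 0 = 8)
L(-4, -9) - 1*440 = 8 - 1*440 = 8 - 440 = -432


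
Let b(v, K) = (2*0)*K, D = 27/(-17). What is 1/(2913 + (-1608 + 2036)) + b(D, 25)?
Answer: 1/3341 ≈ 0.00029931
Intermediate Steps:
D = -27/17 (D = 27*(-1/17) = -27/17 ≈ -1.5882)
b(v, K) = 0 (b(v, K) = 0*K = 0)
1/(2913 + (-1608 + 2036)) + b(D, 25) = 1/(2913 + (-1608 + 2036)) + 0 = 1/(2913 + 428) + 0 = 1/3341 + 0 = 1/3341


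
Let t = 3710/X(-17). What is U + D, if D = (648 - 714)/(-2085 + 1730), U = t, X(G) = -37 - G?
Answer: -131573/710 ≈ -185.31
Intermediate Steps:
t = -371/2 (t = 3710/(-37 - 1*(-17)) = 3710/(-37 + 17) = 3710/(-20) = 3710*(-1/20) = -371/2 ≈ -185.50)
U = -371/2 ≈ -185.50
D = 66/355 (D = -66/(-355) = -66*(-1/355) = 66/355 ≈ 0.18592)
U + D = -371/2 + 66/355 = -131573/710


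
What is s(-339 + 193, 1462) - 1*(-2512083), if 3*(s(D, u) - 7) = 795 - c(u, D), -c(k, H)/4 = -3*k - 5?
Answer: 7519501/3 ≈ 2.5065e+6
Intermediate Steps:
c(k, H) = 20 + 12*k (c(k, H) = -4*(-3*k - 5) = -4*(-5 - 3*k) = 20 + 12*k)
s(D, u) = 796/3 - 4*u (s(D, u) = 7 + (795 - (20 + 12*u))/3 = 7 + (795 + (-20 - 12*u))/3 = 7 + (775 - 12*u)/3 = 7 + (775/3 - 4*u) = 796/3 - 4*u)
s(-339 + 193, 1462) - 1*(-2512083) = (796/3 - 4*1462) - 1*(-2512083) = (796/3 - 5848) + 2512083 = -16748/3 + 2512083 = 7519501/3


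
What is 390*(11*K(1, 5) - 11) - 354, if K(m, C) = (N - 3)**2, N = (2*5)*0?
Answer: 33966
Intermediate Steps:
N = 0 (N = 10*0 = 0)
K(m, C) = 9 (K(m, C) = (0 - 3)**2 = (-3)**2 = 9)
390*(11*K(1, 5) - 11) - 354 = 390*(11*9 - 11) - 354 = 390*(99 - 11) - 354 = 390*88 - 354 = 34320 - 354 = 33966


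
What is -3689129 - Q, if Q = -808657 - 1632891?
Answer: -1247581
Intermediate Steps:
Q = -2441548
-3689129 - Q = -3689129 - 1*(-2441548) = -3689129 + 2441548 = -1247581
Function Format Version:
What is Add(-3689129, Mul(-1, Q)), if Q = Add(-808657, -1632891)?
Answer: -1247581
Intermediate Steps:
Q = -2441548
Add(-3689129, Mul(-1, Q)) = Add(-3689129, Mul(-1, -2441548)) = Add(-3689129, 2441548) = -1247581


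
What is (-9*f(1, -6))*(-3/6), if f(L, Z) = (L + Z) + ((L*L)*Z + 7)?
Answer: -18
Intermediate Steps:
f(L, Z) = 7 + L + Z + Z*L² (f(L, Z) = (L + Z) + (L²*Z + 7) = (L + Z) + (Z*L² + 7) = (L + Z) + (7 + Z*L²) = 7 + L + Z + Z*L²)
(-9*f(1, -6))*(-3/6) = (-9*(7 + 1 - 6 - 6*1²))*(-3/6) = (-9*(7 + 1 - 6 - 6*1))*(-3*⅙) = -9*(7 + 1 - 6 - 6)*(-½) = -9*(-4)*(-½) = 36*(-½) = -18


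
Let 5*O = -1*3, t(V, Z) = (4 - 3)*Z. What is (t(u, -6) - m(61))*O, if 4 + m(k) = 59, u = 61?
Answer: 183/5 ≈ 36.600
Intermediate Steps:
t(V, Z) = Z (t(V, Z) = 1*Z = Z)
m(k) = 55 (m(k) = -4 + 59 = 55)
O = -⅗ (O = (-1*3)/5 = (⅕)*(-3) = -⅗ ≈ -0.60000)
(t(u, -6) - m(61))*O = (-6 - 1*55)*(-⅗) = (-6 - 55)*(-⅗) = -61*(-⅗) = 183/5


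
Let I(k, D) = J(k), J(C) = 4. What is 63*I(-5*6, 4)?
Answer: 252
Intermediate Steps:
I(k, D) = 4
63*I(-5*6, 4) = 63*4 = 252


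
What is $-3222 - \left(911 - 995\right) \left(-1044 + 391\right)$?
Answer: $-58074$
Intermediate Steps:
$-3222 - \left(911 - 995\right) \left(-1044 + 391\right) = -3222 - \left(-84\right) \left(-653\right) = -3222 - 54852 = -58074$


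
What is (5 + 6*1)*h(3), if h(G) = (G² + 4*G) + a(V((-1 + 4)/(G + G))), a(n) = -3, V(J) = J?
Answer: 198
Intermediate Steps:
h(G) = -3 + G² + 4*G (h(G) = (G² + 4*G) - 3 = -3 + G² + 4*G)
(5 + 6*1)*h(3) = (5 + 6*1)*(-3 + 3² + 4*3) = (5 + 6)*(-3 + 9 + 12) = 11*18 = 198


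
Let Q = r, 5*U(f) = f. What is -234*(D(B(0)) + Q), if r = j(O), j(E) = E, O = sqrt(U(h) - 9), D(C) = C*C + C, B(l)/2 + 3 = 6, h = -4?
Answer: -9828 - 1638*I*sqrt(5)/5 ≈ -9828.0 - 732.54*I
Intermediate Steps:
U(f) = f/5
B(l) = 6 (B(l) = -6 + 2*6 = -6 + 12 = 6)
D(C) = C + C**2 (D(C) = C**2 + C = C + C**2)
O = 7*I*sqrt(5)/5 (O = sqrt((1/5)*(-4) - 9) = sqrt(-4/5 - 9) = sqrt(-49/5) = 7*I*sqrt(5)/5 ≈ 3.1305*I)
r = 7*I*sqrt(5)/5 ≈ 3.1305*I
Q = 7*I*sqrt(5)/5 ≈ 3.1305*I
-234*(D(B(0)) + Q) = -234*(6*(1 + 6) + 7*I*sqrt(5)/5) = -234*(6*7 + 7*I*sqrt(5)/5) = -234*(42 + 7*I*sqrt(5)/5) = -9828 - 1638*I*sqrt(5)/5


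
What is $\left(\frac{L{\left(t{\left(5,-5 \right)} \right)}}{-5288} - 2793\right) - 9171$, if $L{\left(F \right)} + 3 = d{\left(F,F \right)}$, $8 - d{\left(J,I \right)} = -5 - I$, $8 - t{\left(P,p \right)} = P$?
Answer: $- \frac{63265645}{5288} \approx -11964.0$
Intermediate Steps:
$t{\left(P,p \right)} = 8 - P$
$d{\left(J,I \right)} = 13 + I$ ($d{\left(J,I \right)} = 8 - \left(-5 - I\right) = 8 + \left(5 + I\right) = 13 + I$)
$L{\left(F \right)} = 10 + F$ ($L{\left(F \right)} = -3 + \left(13 + F\right) = 10 + F$)
$\left(\frac{L{\left(t{\left(5,-5 \right)} \right)}}{-5288} - 2793\right) - 9171 = \left(\frac{10 + \left(8 - 5\right)}{-5288} - 2793\right) - 9171 = \left(\left(10 + \left(8 - 5\right)\right) \left(- \frac{1}{5288}\right) - 2793\right) - 9171 = \left(\left(10 + 3\right) \left(- \frac{1}{5288}\right) - 2793\right) - 9171 = \left(13 \left(- \frac{1}{5288}\right) - 2793\right) - 9171 = \left(- \frac{13}{5288} - 2793\right) - 9171 = - \frac{14769397}{5288} - 9171 = - \frac{63265645}{5288}$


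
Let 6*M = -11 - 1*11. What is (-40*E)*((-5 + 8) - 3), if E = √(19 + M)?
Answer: 0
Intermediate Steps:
M = -11/3 (M = (-11 - 1*11)/6 = (-11 - 11)/6 = (⅙)*(-22) = -11/3 ≈ -3.6667)
E = √138/3 (E = √(19 - 11/3) = √(46/3) = √138/3 ≈ 3.9158)
(-40*E)*((-5 + 8) - 3) = (-40*√138/3)*((-5 + 8) - 3) = (-40*√138/3)*(3 - 3) = -40*√138/3*0 = 0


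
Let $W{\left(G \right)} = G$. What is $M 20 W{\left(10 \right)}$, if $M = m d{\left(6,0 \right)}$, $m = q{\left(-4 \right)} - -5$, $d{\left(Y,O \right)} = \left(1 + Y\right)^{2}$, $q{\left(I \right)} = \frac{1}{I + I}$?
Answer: $47775$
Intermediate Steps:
$q{\left(I \right)} = \frac{1}{2 I}$
$m = \frac{39}{8}$ ($m = \frac{1}{2 \left(-4\right)} - -5 = \frac{1}{2} \left(- \frac{1}{4}\right) + 5 = - \frac{1}{8} + 5 = \frac{39}{8} \approx 4.875$)
$M = \frac{1911}{8}$ ($M = \frac{39 \left(1 + 6\right)^{2}}{8} = \frac{39 \cdot 7^{2}}{8} = \frac{39}{8} \cdot 49 = \frac{1911}{8} \approx 238.88$)
$M 20 W{\left(10 \right)} = \frac{1911}{8} \cdot 20 \cdot 10 = \frac{9555}{2} \cdot 10 = 47775$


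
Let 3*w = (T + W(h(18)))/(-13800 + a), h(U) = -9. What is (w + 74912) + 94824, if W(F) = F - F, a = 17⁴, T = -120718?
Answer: 35502370250/209163 ≈ 1.6974e+5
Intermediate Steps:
a = 83521
W(F) = 0
w = -120718/209163 (w = ((-120718 + 0)/(-13800 + 83521))/3 = (-120718/69721)/3 = (-120718*1/69721)/3 = (⅓)*(-120718/69721) = -120718/209163 ≈ -0.57715)
(w + 74912) + 94824 = (-120718/209163 + 74912) + 94824 = 15668697938/209163 + 94824 = 35502370250/209163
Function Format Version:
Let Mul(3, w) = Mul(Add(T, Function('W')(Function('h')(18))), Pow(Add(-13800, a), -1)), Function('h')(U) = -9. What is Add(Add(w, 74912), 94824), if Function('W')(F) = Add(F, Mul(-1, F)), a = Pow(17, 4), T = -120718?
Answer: Rational(35502370250, 209163) ≈ 1.6974e+5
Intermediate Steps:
a = 83521
Function('W')(F) = 0
w = Rational(-120718, 209163) (w = Mul(Rational(1, 3), Mul(Add(-120718, 0), Pow(Add(-13800, 83521), -1))) = Mul(Rational(1, 3), Mul(-120718, Pow(69721, -1))) = Mul(Rational(1, 3), Mul(-120718, Rational(1, 69721))) = Mul(Rational(1, 3), Rational(-120718, 69721)) = Rational(-120718, 209163) ≈ -0.57715)
Add(Add(w, 74912), 94824) = Add(Add(Rational(-120718, 209163), 74912), 94824) = Add(Rational(15668697938, 209163), 94824) = Rational(35502370250, 209163)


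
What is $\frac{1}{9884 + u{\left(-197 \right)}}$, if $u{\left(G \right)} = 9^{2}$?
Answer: $\frac{1}{9965} \approx 0.00010035$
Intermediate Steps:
$u{\left(G \right)} = 81$
$\frac{1}{9884 + u{\left(-197 \right)}} = \frac{1}{9884 + 81} = \frac{1}{9965}$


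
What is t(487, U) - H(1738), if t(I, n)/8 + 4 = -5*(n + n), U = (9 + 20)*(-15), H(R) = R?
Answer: 33030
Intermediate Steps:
U = -435 (U = 29*(-15) = -435)
t(I, n) = -32 - 80*n (t(I, n) = -32 + 8*(-5*(n + n)) = -32 + 8*(-10*n) = -32 - 80*n)
t(487, U) - H(1738) = (-32 - 80*(-435)) - 1*1738 = (-32 + 34800) - 1738 = 34768 - 1738 = 33030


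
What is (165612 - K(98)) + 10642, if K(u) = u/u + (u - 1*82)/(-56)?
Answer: 1233773/7 ≈ 1.7625e+5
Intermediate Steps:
K(u) = 69/28 - u/56 (K(u) = 1 + (u - 82)*(-1/56) = 1 + (-82 + u)*(-1/56) = 1 + (41/28 - u/56) = 69/28 - u/56)
(165612 - K(98)) + 10642 = (165612 - (69/28 - 1/56*98)) + 10642 = (165612 - (69/28 - 7/4)) + 10642 = (165612 - 1*5/7) + 10642 = (165612 - 5/7) + 10642 = 1159279/7 + 10642 = 1233773/7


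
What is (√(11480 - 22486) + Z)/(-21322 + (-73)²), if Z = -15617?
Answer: 15617/15993 - I*√11006/15993 ≈ 0.97649 - 0.0065597*I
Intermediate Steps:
(√(11480 - 22486) + Z)/(-21322 + (-73)²) = (√(11480 - 22486) - 15617)/(-21322 + (-73)²) = (√(-11006) - 15617)/(-21322 + 5329) = (I*√11006 - 15617)/(-15993) = (-15617 + I*√11006)*(-1/15993) = 15617/15993 - I*√11006/15993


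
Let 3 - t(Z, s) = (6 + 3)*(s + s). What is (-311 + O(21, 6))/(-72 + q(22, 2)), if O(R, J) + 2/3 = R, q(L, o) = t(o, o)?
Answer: 872/315 ≈ 2.7683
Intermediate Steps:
t(Z, s) = 3 - 18*s (t(Z, s) = 3 - (6 + 3)*(s + s) = 3 - 9*2*s = 3 - 18*s)
q(L, o) = 3 - 18*o
O(R, J) = -⅔ + R
(-311 + O(21, 6))/(-72 + q(22, 2)) = (-311 + (-⅔ + 21))/(-72 + (3 - 18*2)) = (-311 + 61/3)/(-72 + (3 - 36)) = -872/(3*(-72 - 33)) = -872/3/(-105) = -872/3*(-1/105) = 872/315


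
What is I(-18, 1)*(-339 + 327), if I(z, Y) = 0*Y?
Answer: 0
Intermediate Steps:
I(z, Y) = 0
I(-18, 1)*(-339 + 327) = 0*(-339 + 327) = 0*(-12) = 0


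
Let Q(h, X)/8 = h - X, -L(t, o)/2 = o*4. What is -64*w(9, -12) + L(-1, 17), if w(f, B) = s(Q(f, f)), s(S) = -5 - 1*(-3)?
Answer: -8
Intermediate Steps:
L(t, o) = -8*o (L(t, o) = -2*o*4 = -8*o)
Q(h, X) = -8*X + 8*h (Q(h, X) = 8*(h - X) = -8*X + 8*h)
s(S) = -2 (s(S) = -5 + 3 = -2)
w(f, B) = -2
-64*w(9, -12) + L(-1, 17) = -64*(-2) - 8*17 = 128 - 136 = -8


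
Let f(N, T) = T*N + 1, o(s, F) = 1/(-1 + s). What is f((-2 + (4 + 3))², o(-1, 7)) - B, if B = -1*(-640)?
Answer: -1303/2 ≈ -651.50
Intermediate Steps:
f(N, T) = 1 + N*T (f(N, T) = N*T + 1 = 1 + N*T)
B = 640
f((-2 + (4 + 3))², o(-1, 7)) - B = (1 + (-2 + (4 + 3))²/(-1 - 1)) - 1*640 = (1 + (-2 + 7)²/(-2)) - 640 = (1 + 5²*(-½)) - 640 = (1 + 25*(-½)) - 640 = (1 - 25/2) - 640 = -23/2 - 640 = -1303/2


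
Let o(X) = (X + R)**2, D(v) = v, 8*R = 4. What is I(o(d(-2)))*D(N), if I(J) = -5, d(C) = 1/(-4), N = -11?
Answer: 55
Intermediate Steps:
R = 1/2 (R = (1/8)*4 = 1/2 ≈ 0.50000)
d(C) = -1/4
o(X) = (1/2 + X)**2 (o(X) = (X + 1/2)**2 = (1/2 + X)**2)
I(o(d(-2)))*D(N) = -5*(-11) = 55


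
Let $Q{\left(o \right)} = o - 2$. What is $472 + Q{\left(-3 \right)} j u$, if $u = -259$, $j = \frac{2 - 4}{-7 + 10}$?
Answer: $- \frac{1174}{3} \approx -391.33$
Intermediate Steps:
$Q{\left(o \right)} = -2 + o$ ($Q{\left(o \right)} = o - 2 = -2 + o$)
$j = - \frac{2}{3} \approx -0.66667$
$472 + Q{\left(-3 \right)} j u = 472 + \left(-2 - 3\right) \left(- \frac{2}{3}\right) \left(-259\right) = 472 + \left(-5\right) \left(- \frac{2}{3}\right) \left(-259\right) = 472 + \frac{10}{3} \left(-259\right) = 472 - \frac{2590}{3} = - \frac{1174}{3}$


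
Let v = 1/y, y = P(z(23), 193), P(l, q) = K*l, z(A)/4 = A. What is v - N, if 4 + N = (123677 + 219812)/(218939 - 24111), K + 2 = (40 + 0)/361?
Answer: 6818736351/3056072008 ≈ 2.2312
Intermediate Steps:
z(A) = 4*A
K = -682/361 (K = -2 + (40 + 0)/361 = -2 + 40*(1/361) = -2 + 40/361 = -682/361 ≈ -1.8892)
P(l, q) = -682*l/361
y = -62744/361 (y = -2728*23/361 = -682/361*92 = -62744/361 ≈ -173.81)
N = -435823/194828 (N = -4 + (123677 + 219812)/(218939 - 24111) = -4 + 343489/194828 = -435823/194828 ≈ -2.2370)
v = -361/62744 (v = 1/(-62744/361) = -361/62744 ≈ -0.0057535)
v - N = -361/62744 - 1*(-435823/194828) = -361/62744 + 435823/194828 = 6818736351/3056072008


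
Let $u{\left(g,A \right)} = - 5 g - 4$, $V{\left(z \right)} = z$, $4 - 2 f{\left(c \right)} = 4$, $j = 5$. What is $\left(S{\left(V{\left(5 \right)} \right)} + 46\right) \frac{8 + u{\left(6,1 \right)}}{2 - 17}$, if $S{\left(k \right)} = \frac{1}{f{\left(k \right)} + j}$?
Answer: $\frac{2002}{25} \approx 80.08$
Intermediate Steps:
$f{\left(c \right)} = 0$ ($f{\left(c \right)} = 2 - 2 = 0$)
$u{\left(g,A \right)} = -4 - 5 g$
$S{\left(k \right)} = \frac{1}{5}$ ($S{\left(k \right)} = \frac{1}{0 + 5} = \frac{1}{5}$)
$\left(S{\left(V{\left(5 \right)} \right)} + 46\right) \frac{8 + u{\left(6,1 \right)}}{2 - 17} = \left(\frac{1}{5} + 46\right) \frac{8 - 34}{2 - 17} = \frac{231 \frac{8 - 34}{-15}}{5} = \frac{231 \left(8 - 34\right) \left(- \frac{1}{15}\right)}{5} = \frac{231 \left(\left(-26\right) \left(- \frac{1}{15}\right)\right)}{5} = \frac{231}{5} \cdot \frac{26}{15} = \frac{2002}{25}$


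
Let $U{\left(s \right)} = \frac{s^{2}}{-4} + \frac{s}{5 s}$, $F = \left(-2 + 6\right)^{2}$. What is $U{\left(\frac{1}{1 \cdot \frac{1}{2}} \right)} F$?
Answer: $- \frac{64}{5} \approx -12.8$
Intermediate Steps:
$F = 16$ ($F = 4^{2} = 16$)
$U{\left(s \right)} = \frac{1}{5} - \frac{s^{2}}{4}$ ($U{\left(s \right)} = s^{2} \left(- \frac{1}{4}\right) + s \frac{1}{5 s} = - \frac{s^{2}}{4} + \frac{1}{5} = \frac{1}{5} - \frac{s^{2}}{4}$)
$U{\left(\frac{1}{1 \cdot \frac{1}{2}} \right)} F = \left(\frac{1}{5} - \frac{\left(\frac{1}{1 \cdot \frac{1}{2}}\right)^{2}}{4}\right) 16 = \left(\frac{1}{5} - \frac{\left(\frac{1}{\frac{1}{2}}\right)^{2}}{4}\right) 16 = \left(\frac{1}{5} - \frac{2^{2}}{4}\right) 16 = \left(\frac{1}{5} - 1\right) 16 = \left(- \frac{4}{5}\right) 16 = - \frac{64}{5}$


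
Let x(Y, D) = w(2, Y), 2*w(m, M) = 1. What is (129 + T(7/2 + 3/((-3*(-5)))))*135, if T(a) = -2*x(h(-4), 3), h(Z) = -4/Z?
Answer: 17280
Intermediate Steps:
w(m, M) = ½ (w(m, M) = (½)*1 = ½)
x(Y, D) = ½
T(a) = -1 (T(a) = -2*½ = -1)
(129 + T(7/2 + 3/((-3*(-5)))))*135 = (129 - 1)*135 = 128*135 = 17280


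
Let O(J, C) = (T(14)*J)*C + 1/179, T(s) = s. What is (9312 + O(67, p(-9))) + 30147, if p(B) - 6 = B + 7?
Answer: 7734770/179 ≈ 43211.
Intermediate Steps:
p(B) = 13 + B (p(B) = 6 + (B + 7) = 6 + (7 + B) = 13 + B)
O(J, C) = 1/179 + 14*C*J (O(J, C) = (14*J)*C + 1/179 = 14*C*J + 1/179 = 1/179 + 14*C*J)
(9312 + O(67, p(-9))) + 30147 = (9312 + (1/179 + 14*(13 - 9)*67)) + 30147 = (9312 + (1/179 + 14*4*67)) + 30147 = (9312 + (1/179 + 3752)) + 30147 = (9312 + 671609/179) + 30147 = 2338457/179 + 30147 = 7734770/179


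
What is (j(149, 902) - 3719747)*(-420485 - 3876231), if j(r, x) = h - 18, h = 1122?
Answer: 15977952876388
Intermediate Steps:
j(r, x) = 1104 (j(r, x) = 1122 - 18 = 1104)
(j(149, 902) - 3719747)*(-420485 - 3876231) = (1104 - 3719747)*(-420485 - 3876231) = -3718643*(-4296716) = 15977952876388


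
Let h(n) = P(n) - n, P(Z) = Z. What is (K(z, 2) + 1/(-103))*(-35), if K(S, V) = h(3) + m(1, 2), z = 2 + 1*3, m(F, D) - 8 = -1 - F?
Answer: -21595/103 ≈ -209.66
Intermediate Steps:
h(n) = 0 (h(n) = n - n = 0)
m(F, D) = 7 - F (m(F, D) = 8 + (-1 - F) = 7 - F)
z = 5 (z = 2 + 3 = 5)
K(S, V) = 6 (K(S, V) = 0 + (7 - 1*1) = 0 + (7 - 1) = 0 + 6 = 6)
(K(z, 2) + 1/(-103))*(-35) = (6 + 1/(-103))*(-35) = (6 - 1/103)*(-35) = (617/103)*(-35) = -21595/103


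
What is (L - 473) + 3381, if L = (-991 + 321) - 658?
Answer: 1580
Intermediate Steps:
L = -1328 (L = -670 - 658 = -1328)
(L - 473) + 3381 = (-1328 - 473) + 3381 = -1801 + 3381 = 1580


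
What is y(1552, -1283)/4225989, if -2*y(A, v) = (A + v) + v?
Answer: 169/1408663 ≈ 0.00011997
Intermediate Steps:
y(A, v) = -v - A/2 (y(A, v) = -((A + v) + v)/2 = -(A + 2*v)/2 = -v - A/2)
y(1552, -1283)/4225989 = (-1*(-1283) - 1/2*1552)/4225989 = (1283 - 776)*(1/4225989) = 507*(1/4225989) = 169/1408663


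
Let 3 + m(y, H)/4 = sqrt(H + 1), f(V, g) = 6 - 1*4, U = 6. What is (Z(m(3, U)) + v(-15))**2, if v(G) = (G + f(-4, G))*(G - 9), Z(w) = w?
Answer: 90112 + 2400*sqrt(7) ≈ 96462.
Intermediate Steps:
f(V, g) = 2 (f(V, g) = 6 - 4 = 2)
m(y, H) = -12 + 4*sqrt(1 + H) (m(y, H) = -12 + 4*sqrt(H + 1) = -12 + 4*sqrt(1 + H))
v(G) = (-9 + G)*(2 + G) (v(G) = (G + 2)*(G - 9) = (2 + G)*(-9 + G) = (-9 + G)*(2 + G))
(Z(m(3, U)) + v(-15))**2 = ((-12 + 4*sqrt(1 + 6)) + (-18 + (-15)**2 - 7*(-15)))**2 = ((-12 + 4*sqrt(7)) + (-18 + 225 + 105))**2 = ((-12 + 4*sqrt(7)) + 312)**2 = (300 + 4*sqrt(7))**2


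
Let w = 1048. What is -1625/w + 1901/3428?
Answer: -894563/898136 ≈ -0.99602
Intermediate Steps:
-1625/w + 1901/3428 = -1625/1048 + 1901/3428 = -894563/898136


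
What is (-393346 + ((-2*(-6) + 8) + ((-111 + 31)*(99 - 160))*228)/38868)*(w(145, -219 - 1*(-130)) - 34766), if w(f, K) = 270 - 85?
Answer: 44054636898259/3239 ≈ 1.3601e+10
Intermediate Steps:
w(f, K) = 185
(-393346 + ((-2*(-6) + 8) + ((-111 + 31)*(99 - 160))*228)/38868)*(w(145, -219 - 1*(-130)) - 34766) = (-393346 + ((-2*(-6) + 8) + ((-111 + 31)*(99 - 160))*228)/38868)*(185 - 34766) = (-393346 + ((12 + 8) - 80*(-61)*228)*(1/38868))*(-34581) = (-393346 + (20 + 4880*228)*(1/38868))*(-34581) = (-393346 + (20 + 1112640)*(1/38868))*(-34581) = (-393346 + 1112660*(1/38868))*(-34581) = (-393346 + 278165/9717)*(-34581) = -3821864917/9717*(-34581) = 44054636898259/3239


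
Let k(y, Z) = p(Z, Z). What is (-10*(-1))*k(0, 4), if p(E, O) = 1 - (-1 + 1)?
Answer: 10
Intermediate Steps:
p(E, O) = 1 (p(E, O) = 1 - 1*0 = 1 + 0 = 1)
k(y, Z) = 1
(-10*(-1))*k(0, 4) = -10*(-1)*1 = 10*1 = 10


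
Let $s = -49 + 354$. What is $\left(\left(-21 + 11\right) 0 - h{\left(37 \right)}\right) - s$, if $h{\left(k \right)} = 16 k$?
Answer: $-897$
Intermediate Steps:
$s = 305$
$\left(\left(-21 + 11\right) 0 - h{\left(37 \right)}\right) - s = \left(\left(-21 + 11\right) 0 - 16 \cdot 37\right) - 305 = \left(\left(-10\right) 0 - 592\right) - 305 = \left(0 - 592\right) - 305 = -592 - 305 = -897$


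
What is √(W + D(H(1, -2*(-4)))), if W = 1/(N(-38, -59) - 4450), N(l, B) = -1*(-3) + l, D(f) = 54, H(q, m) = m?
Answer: √1086217665/4485 ≈ 7.3485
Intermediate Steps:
N(l, B) = 3 + l
W = -1/4485 (W = 1/((3 - 38) - 4450) = 1/(-35 - 4450) = 1/(-4485) = -1/4485 ≈ -0.00022297)
√(W + D(H(1, -2*(-4)))) = √(-1/4485 + 54) = √(242189/4485) = √1086217665/4485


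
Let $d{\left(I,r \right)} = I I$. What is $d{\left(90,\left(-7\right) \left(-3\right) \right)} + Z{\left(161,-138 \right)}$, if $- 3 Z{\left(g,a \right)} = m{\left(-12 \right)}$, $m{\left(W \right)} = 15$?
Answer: $8095$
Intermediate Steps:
$Z{\left(g,a \right)} = -5$ ($Z{\left(g,a \right)} = \left(- \frac{1}{3}\right) 15 = -5$)
$d{\left(I,r \right)} = I^{2}$
$d{\left(90,\left(-7\right) \left(-3\right) \right)} + Z{\left(161,-138 \right)} = 90^{2} - 5 = 8100 - 5 = 8095$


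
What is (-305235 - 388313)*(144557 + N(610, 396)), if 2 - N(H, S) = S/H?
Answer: -30578737303756/305 ≈ -1.0026e+11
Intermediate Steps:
N(H, S) = 2 - S/H
(-305235 - 388313)*(144557 + N(610, 396)) = (-305235 - 388313)*(144557 + (2 - 1*396/610)) = -693548*(144557 + (2 - 1*396*1/610)) = -693548*(144557 + (2 - 198/305)) = -693548*(144557 + 412/305) = -693548*44090297/305 = -30578737303756/305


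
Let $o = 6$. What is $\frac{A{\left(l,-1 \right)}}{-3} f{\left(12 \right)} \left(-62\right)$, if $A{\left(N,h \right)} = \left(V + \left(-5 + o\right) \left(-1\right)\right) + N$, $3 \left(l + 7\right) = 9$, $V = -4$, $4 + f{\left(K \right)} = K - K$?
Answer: $744$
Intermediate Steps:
$f{\left(K \right)} = -4$ ($f{\left(K \right)} = -4 + \left(K - K\right) = -4 + 0 = -4$)
$l = -4$ ($l = -7 + \frac{1}{3} \cdot 9 = -7 + 3 = -4$)
$A{\left(N,h \right)} = -5 + N$ ($A{\left(N,h \right)} = \left(-4 + \left(-5 + 6\right) \left(-1\right)\right) + N = \left(-4 + 1 \left(-1\right)\right) + N = \left(-4 - 1\right) + N = -5 + N$)
$\frac{A{\left(l,-1 \right)}}{-3} f{\left(12 \right)} \left(-62\right) = \frac{-5 - 4}{-3} \left(-4\right) \left(-62\right) = \left(-9\right) \left(- \frac{1}{3}\right) \left(-4\right) \left(-62\right) = 3 \left(-4\right) \left(-62\right) = \left(-12\right) \left(-62\right) = 744$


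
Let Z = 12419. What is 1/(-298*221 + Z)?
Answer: -1/53439 ≈ -1.8713e-5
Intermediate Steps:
1/(-298*221 + Z) = 1/(-298*221 + 12419) = 1/(-65858 + 12419) = 1/(-53439) = -1/53439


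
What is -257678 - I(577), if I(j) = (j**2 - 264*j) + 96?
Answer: -438375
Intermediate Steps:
I(j) = 96 + j**2 - 264*j
-257678 - I(577) = -257678 - (96 + 577**2 - 264*577) = -257678 - (96 + 332929 - 152328) = -257678 - 1*180697 = -257678 - 180697 = -438375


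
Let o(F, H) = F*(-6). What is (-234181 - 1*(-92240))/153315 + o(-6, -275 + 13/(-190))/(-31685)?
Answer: -180116797/194311431 ≈ -0.92695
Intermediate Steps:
o(F, H) = -6*F
(-234181 - 1*(-92240))/153315 + o(-6, -275 + 13/(-190))/(-31685) = (-234181 - 1*(-92240))/153315 - 6*(-6)/(-31685) = (-234181 + 92240)*(1/153315) + 36*(-1/31685) = -141941*1/153315 - 36/31685 = -141941/153315 - 36/31685 = -180116797/194311431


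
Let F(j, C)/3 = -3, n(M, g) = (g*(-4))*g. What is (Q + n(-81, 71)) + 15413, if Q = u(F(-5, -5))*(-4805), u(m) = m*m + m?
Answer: -350711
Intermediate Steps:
n(M, g) = -4*g**2 (n(M, g) = (-4*g)*g = -4*g**2)
F(j, C) = -9 (F(j, C) = 3*(-3) = -9)
u(m) = m + m**2 (u(m) = m**2 + m = m + m**2)
Q = -345960 (Q = -9*(1 - 9)*(-4805) = -9*(-8)*(-4805) = 72*(-4805) = -345960)
(Q + n(-81, 71)) + 15413 = (-345960 - 4*71**2) + 15413 = (-345960 - 4*5041) + 15413 = (-345960 - 20164) + 15413 = -366124 + 15413 = -350711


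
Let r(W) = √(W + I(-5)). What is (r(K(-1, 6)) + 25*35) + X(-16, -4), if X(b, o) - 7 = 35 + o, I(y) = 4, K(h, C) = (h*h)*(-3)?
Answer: 914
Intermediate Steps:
K(h, C) = -3*h² (K(h, C) = h²*(-3) = -3*h²)
X(b, o) = 42 + o (X(b, o) = 7 + (35 + o) = 42 + o)
r(W) = √(4 + W) (r(W) = √(W + 4) = √(4 + W))
(r(K(-1, 6)) + 25*35) + X(-16, -4) = (√(4 - 3*(-1)²) + 25*35) + (42 - 4) = (√(4 - 3*1) + 875) + 38 = (√(4 - 3) + 875) + 38 = (√1 + 875) + 38 = (1 + 875) + 38 = 876 + 38 = 914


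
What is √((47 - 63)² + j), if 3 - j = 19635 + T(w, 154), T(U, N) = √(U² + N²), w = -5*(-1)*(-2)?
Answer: √(-19376 - 2*√5954) ≈ 139.75*I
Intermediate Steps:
w = -10 (w = 5*(-2) = -10)
T(U, N) = √(N² + U²)
j = -19632 - 2*√5954 (j = 3 - (19635 + √(154² + (-10)²)) = 3 - (19635 + √(23716 + 100)) = 3 - (19635 + √23816) = 3 - (19635 + 2*√5954) = 3 + (-19635 - 2*√5954) = -19632 - 2*√5954 ≈ -19786.)
√((47 - 63)² + j) = √((47 - 63)² + (-19632 - 2*√5954)) = √((-16)² + (-19632 - 2*√5954)) = √(256 + (-19632 - 2*√5954)) = √(-19376 - 2*√5954)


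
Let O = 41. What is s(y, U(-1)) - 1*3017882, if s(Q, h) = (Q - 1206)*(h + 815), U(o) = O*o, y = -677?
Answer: -4475324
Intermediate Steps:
U(o) = 41*o
s(Q, h) = (-1206 + Q)*(815 + h)
s(y, U(-1)) - 1*3017882 = (-982890 - 49446*(-1) + 815*(-677) - 27757*(-1)) - 1*3017882 = (-982890 - 1206*(-41) - 551755 - 677*(-41)) - 3017882 = (-982890 + 49446 - 551755 + 27757) - 3017882 = -1457442 - 3017882 = -4475324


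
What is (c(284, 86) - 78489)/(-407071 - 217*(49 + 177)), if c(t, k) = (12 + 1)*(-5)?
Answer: 11222/65159 ≈ 0.17222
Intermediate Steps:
c(t, k) = -65 (c(t, k) = 13*(-5) = -65)
(c(284, 86) - 78489)/(-407071 - 217*(49 + 177)) = (-65 - 78489)/(-407071 - 217*(49 + 177)) = -78554/(-407071 - 217*226) = -78554/(-407071 - 49042) = -78554/(-456113) = -78554*(-1/456113) = 11222/65159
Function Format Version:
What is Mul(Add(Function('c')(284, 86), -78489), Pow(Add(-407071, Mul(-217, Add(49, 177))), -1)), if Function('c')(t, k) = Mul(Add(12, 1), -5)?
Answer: Rational(11222, 65159) ≈ 0.17222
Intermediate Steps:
Function('c')(t, k) = -65 (Function('c')(t, k) = Mul(13, -5) = -65)
Mul(Add(Function('c')(284, 86), -78489), Pow(Add(-407071, Mul(-217, Add(49, 177))), -1)) = Mul(Add(-65, -78489), Pow(Add(-407071, Mul(-217, Add(49, 177))), -1)) = Mul(-78554, Pow(Add(-407071, Mul(-217, 226)), -1)) = Mul(-78554, Pow(Add(-407071, -49042), -1)) = Mul(-78554, Pow(-456113, -1)) = Mul(-78554, Rational(-1, 456113)) = Rational(11222, 65159)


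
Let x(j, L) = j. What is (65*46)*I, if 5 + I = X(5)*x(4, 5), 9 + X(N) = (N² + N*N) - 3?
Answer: 439530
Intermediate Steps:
X(N) = -12 + 2*N² (X(N) = -9 + ((N² + N*N) - 3) = -9 + ((N² + N²) - 3) = -9 + (2*N² - 3) = -9 + (-3 + 2*N²) = -12 + 2*N²)
I = 147 (I = -5 + (-12 + 2*5²)*4 = -5 + (-12 + 2*25)*4 = -5 + (-12 + 50)*4 = -5 + 38*4 = -5 + 152 = 147)
(65*46)*I = (65*46)*147 = 2990*147 = 439530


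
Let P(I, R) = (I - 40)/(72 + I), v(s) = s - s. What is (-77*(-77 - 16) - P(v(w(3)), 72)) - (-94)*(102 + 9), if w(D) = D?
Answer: 158360/9 ≈ 17596.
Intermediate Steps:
v(s) = 0
P(I, R) = (-40 + I)/(72 + I)
(-77*(-77 - 16) - P(v(w(3)), 72)) - (-94)*(102 + 9) = (-77*(-77 - 16) - (-40 + 0)/(72 + 0)) - (-94)*(102 + 9) = (-77*(-93) - (-40)/72) - (-94)*111 = (7161 - (-40)/72) - 1*(-10434) = (7161 - 1*(-5/9)) + 10434 = (7161 + 5/9) + 10434 = 64454/9 + 10434 = 158360/9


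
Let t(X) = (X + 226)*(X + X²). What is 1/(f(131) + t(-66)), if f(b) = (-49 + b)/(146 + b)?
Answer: 277/190132882 ≈ 1.4569e-6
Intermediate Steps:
f(b) = (-49 + b)/(146 + b)
t(X) = (226 + X)*(X + X²)
1/(f(131) + t(-66)) = 1/((-49 + 131)/(146 + 131) - 66*(226 + (-66)² + 227*(-66))) = 1/(82/277 - 66*(226 + 4356 - 14982)) = 1/((1/277)*82 - 66*(-10400)) = 1/(82/277 + 686400) = 1/(190132882/277) = 277/190132882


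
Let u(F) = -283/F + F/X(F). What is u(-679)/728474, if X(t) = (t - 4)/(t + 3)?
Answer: -311470427/337834916818 ≈ -0.00092196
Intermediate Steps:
X(t) = (-4 + t)/(3 + t)
u(F) = -283/F + F*(3 + F)/(-4 + F) (u(F) = -283/F + F/(((-4 + F)/(3 + F))) = -283/F + F*((3 + F)/(-4 + F)) = -283/F + F*(3 + F)/(-4 + F))
u(-679)/728474 = ((1132 - 283*(-679) + (-679)²*(3 - 679))/((-679)*(-4 - 679)))/728474 = -1/679*(1132 + 192157 + 461041*(-676))/(-683)*(1/728474) = -1/679*(-1/683)*(1132 + 192157 - 311663716)*(1/728474) = -1/679*(-1/683)*(-311470427)*(1/728474) = -311470427/463757*1/728474 = -311470427/337834916818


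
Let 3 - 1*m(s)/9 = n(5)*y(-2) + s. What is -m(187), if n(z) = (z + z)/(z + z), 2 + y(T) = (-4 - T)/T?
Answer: 1647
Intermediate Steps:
y(T) = -2 + (-4 - T)/T
n(z) = 1 (n(z) = (2*z)/((2*z)) = (2*z)*(1/(2*z)) = 1)
m(s) = 36 - 9*s (m(s) = 27 - 9*(1*(-3 - 4/(-2)) + s) = 27 - 9*(1*(-3 - 4*(-½)) + s) = 27 - 9*(1*(-3 + 2) + s) = 27 - 9*(1*(-1) + s) = 27 - 9*(-1 + s) = 27 + (9 - 9*s) = 36 - 9*s)
-m(187) = -(36 - 9*187) = -(36 - 1683) = -1*(-1647) = 1647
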